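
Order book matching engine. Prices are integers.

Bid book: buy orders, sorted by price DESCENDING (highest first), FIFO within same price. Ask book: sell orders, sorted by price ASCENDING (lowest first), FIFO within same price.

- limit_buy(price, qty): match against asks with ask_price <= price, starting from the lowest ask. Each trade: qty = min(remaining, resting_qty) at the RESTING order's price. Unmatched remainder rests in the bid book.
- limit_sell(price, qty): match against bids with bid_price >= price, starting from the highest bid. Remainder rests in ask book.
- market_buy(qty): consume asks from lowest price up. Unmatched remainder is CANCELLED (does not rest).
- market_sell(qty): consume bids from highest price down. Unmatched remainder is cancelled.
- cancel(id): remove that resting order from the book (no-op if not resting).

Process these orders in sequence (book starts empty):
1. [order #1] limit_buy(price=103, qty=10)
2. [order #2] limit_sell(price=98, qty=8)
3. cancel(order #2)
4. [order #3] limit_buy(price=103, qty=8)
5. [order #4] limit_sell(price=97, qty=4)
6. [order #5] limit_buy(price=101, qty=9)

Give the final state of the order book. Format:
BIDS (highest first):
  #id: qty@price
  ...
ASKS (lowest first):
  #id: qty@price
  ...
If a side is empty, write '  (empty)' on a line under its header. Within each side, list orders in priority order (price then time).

Answer: BIDS (highest first):
  #3: 6@103
  #5: 9@101
ASKS (lowest first):
  (empty)

Derivation:
After op 1 [order #1] limit_buy(price=103, qty=10): fills=none; bids=[#1:10@103] asks=[-]
After op 2 [order #2] limit_sell(price=98, qty=8): fills=#1x#2:8@103; bids=[#1:2@103] asks=[-]
After op 3 cancel(order #2): fills=none; bids=[#1:2@103] asks=[-]
After op 4 [order #3] limit_buy(price=103, qty=8): fills=none; bids=[#1:2@103 #3:8@103] asks=[-]
After op 5 [order #4] limit_sell(price=97, qty=4): fills=#1x#4:2@103 #3x#4:2@103; bids=[#3:6@103] asks=[-]
After op 6 [order #5] limit_buy(price=101, qty=9): fills=none; bids=[#3:6@103 #5:9@101] asks=[-]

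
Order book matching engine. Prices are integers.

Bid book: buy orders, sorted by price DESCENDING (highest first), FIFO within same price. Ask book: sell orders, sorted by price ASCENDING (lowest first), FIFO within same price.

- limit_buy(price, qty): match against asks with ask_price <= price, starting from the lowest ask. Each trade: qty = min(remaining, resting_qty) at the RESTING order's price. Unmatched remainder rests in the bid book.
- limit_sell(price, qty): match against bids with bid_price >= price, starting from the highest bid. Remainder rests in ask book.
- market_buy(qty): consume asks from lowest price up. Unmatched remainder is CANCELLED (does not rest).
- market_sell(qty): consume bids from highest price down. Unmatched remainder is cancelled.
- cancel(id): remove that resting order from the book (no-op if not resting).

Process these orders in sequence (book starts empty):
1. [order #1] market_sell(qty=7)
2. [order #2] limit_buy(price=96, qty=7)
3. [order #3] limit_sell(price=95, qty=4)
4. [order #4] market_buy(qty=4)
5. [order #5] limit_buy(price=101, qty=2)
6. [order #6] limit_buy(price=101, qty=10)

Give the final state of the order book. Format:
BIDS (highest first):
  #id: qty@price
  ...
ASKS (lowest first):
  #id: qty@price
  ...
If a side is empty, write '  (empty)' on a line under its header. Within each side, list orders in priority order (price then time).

Answer: BIDS (highest first):
  #5: 2@101
  #6: 10@101
  #2: 3@96
ASKS (lowest first):
  (empty)

Derivation:
After op 1 [order #1] market_sell(qty=7): fills=none; bids=[-] asks=[-]
After op 2 [order #2] limit_buy(price=96, qty=7): fills=none; bids=[#2:7@96] asks=[-]
After op 3 [order #3] limit_sell(price=95, qty=4): fills=#2x#3:4@96; bids=[#2:3@96] asks=[-]
After op 4 [order #4] market_buy(qty=4): fills=none; bids=[#2:3@96] asks=[-]
After op 5 [order #5] limit_buy(price=101, qty=2): fills=none; bids=[#5:2@101 #2:3@96] asks=[-]
After op 6 [order #6] limit_buy(price=101, qty=10): fills=none; bids=[#5:2@101 #6:10@101 #2:3@96] asks=[-]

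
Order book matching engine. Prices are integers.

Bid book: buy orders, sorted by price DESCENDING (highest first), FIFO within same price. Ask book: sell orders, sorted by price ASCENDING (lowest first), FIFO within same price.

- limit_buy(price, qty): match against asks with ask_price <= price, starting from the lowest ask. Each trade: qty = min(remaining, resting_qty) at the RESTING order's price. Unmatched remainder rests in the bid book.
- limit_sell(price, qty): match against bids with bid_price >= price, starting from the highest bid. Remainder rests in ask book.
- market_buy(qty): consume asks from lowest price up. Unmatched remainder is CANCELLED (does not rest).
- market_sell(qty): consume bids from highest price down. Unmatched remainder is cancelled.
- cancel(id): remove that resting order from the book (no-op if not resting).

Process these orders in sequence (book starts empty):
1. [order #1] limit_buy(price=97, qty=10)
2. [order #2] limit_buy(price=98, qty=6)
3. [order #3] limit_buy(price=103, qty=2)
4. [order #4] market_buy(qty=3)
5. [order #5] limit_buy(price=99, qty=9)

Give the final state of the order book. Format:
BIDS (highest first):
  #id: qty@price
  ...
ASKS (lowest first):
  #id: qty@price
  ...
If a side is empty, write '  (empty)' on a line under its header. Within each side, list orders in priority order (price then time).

After op 1 [order #1] limit_buy(price=97, qty=10): fills=none; bids=[#1:10@97] asks=[-]
After op 2 [order #2] limit_buy(price=98, qty=6): fills=none; bids=[#2:6@98 #1:10@97] asks=[-]
After op 3 [order #3] limit_buy(price=103, qty=2): fills=none; bids=[#3:2@103 #2:6@98 #1:10@97] asks=[-]
After op 4 [order #4] market_buy(qty=3): fills=none; bids=[#3:2@103 #2:6@98 #1:10@97] asks=[-]
After op 5 [order #5] limit_buy(price=99, qty=9): fills=none; bids=[#3:2@103 #5:9@99 #2:6@98 #1:10@97] asks=[-]

Answer: BIDS (highest first):
  #3: 2@103
  #5: 9@99
  #2: 6@98
  #1: 10@97
ASKS (lowest first):
  (empty)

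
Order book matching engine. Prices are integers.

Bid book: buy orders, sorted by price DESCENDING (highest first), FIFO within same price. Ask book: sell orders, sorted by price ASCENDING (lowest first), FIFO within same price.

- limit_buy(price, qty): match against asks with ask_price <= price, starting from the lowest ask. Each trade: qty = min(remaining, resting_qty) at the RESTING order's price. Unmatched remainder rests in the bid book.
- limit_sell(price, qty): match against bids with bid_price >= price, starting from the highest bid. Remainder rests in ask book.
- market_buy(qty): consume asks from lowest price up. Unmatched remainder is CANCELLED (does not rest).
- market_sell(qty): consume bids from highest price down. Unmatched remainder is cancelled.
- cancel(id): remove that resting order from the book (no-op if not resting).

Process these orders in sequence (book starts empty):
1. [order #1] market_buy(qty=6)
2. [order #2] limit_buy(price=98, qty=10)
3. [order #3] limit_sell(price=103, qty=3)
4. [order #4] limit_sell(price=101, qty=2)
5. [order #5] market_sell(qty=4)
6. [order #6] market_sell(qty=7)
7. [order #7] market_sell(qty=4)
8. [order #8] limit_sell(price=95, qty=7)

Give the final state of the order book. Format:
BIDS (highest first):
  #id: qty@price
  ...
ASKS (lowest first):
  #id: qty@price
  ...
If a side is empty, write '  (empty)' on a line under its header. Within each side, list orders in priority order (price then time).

Answer: BIDS (highest first):
  (empty)
ASKS (lowest first):
  #8: 7@95
  #4: 2@101
  #3: 3@103

Derivation:
After op 1 [order #1] market_buy(qty=6): fills=none; bids=[-] asks=[-]
After op 2 [order #2] limit_buy(price=98, qty=10): fills=none; bids=[#2:10@98] asks=[-]
After op 3 [order #3] limit_sell(price=103, qty=3): fills=none; bids=[#2:10@98] asks=[#3:3@103]
After op 4 [order #4] limit_sell(price=101, qty=2): fills=none; bids=[#2:10@98] asks=[#4:2@101 #3:3@103]
After op 5 [order #5] market_sell(qty=4): fills=#2x#5:4@98; bids=[#2:6@98] asks=[#4:2@101 #3:3@103]
After op 6 [order #6] market_sell(qty=7): fills=#2x#6:6@98; bids=[-] asks=[#4:2@101 #3:3@103]
After op 7 [order #7] market_sell(qty=4): fills=none; bids=[-] asks=[#4:2@101 #3:3@103]
After op 8 [order #8] limit_sell(price=95, qty=7): fills=none; bids=[-] asks=[#8:7@95 #4:2@101 #3:3@103]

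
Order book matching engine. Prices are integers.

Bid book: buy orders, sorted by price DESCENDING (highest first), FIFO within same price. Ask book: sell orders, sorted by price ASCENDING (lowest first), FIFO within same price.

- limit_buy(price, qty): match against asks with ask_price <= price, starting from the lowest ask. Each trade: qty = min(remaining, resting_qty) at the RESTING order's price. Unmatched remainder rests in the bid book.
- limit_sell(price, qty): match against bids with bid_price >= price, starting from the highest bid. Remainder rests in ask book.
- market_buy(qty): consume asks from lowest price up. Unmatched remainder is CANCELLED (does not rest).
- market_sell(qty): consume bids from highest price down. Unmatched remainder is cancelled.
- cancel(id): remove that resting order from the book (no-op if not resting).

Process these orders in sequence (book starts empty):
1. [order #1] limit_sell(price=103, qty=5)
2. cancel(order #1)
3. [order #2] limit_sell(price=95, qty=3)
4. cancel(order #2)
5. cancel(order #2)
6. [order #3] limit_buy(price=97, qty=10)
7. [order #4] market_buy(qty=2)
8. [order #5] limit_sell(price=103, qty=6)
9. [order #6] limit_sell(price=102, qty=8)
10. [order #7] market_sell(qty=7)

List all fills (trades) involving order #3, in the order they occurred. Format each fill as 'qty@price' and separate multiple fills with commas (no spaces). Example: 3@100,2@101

Answer: 7@97

Derivation:
After op 1 [order #1] limit_sell(price=103, qty=5): fills=none; bids=[-] asks=[#1:5@103]
After op 2 cancel(order #1): fills=none; bids=[-] asks=[-]
After op 3 [order #2] limit_sell(price=95, qty=3): fills=none; bids=[-] asks=[#2:3@95]
After op 4 cancel(order #2): fills=none; bids=[-] asks=[-]
After op 5 cancel(order #2): fills=none; bids=[-] asks=[-]
After op 6 [order #3] limit_buy(price=97, qty=10): fills=none; bids=[#3:10@97] asks=[-]
After op 7 [order #4] market_buy(qty=2): fills=none; bids=[#3:10@97] asks=[-]
After op 8 [order #5] limit_sell(price=103, qty=6): fills=none; bids=[#3:10@97] asks=[#5:6@103]
After op 9 [order #6] limit_sell(price=102, qty=8): fills=none; bids=[#3:10@97] asks=[#6:8@102 #5:6@103]
After op 10 [order #7] market_sell(qty=7): fills=#3x#7:7@97; bids=[#3:3@97] asks=[#6:8@102 #5:6@103]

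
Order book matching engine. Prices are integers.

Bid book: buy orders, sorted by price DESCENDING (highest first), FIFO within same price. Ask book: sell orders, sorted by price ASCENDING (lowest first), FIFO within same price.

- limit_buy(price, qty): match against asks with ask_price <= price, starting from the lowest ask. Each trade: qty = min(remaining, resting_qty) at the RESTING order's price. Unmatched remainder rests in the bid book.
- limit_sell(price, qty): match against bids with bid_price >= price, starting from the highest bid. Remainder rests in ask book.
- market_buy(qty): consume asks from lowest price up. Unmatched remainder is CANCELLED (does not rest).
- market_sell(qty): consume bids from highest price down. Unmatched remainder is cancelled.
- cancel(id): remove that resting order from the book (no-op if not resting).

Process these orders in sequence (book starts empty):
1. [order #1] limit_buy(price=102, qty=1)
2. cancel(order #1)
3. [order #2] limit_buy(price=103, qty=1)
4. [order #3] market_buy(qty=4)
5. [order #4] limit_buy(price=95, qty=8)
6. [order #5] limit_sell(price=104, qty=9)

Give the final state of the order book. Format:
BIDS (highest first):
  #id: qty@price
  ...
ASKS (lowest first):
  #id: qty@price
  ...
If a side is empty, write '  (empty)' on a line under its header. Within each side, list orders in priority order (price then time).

Answer: BIDS (highest first):
  #2: 1@103
  #4: 8@95
ASKS (lowest first):
  #5: 9@104

Derivation:
After op 1 [order #1] limit_buy(price=102, qty=1): fills=none; bids=[#1:1@102] asks=[-]
After op 2 cancel(order #1): fills=none; bids=[-] asks=[-]
After op 3 [order #2] limit_buy(price=103, qty=1): fills=none; bids=[#2:1@103] asks=[-]
After op 4 [order #3] market_buy(qty=4): fills=none; bids=[#2:1@103] asks=[-]
After op 5 [order #4] limit_buy(price=95, qty=8): fills=none; bids=[#2:1@103 #4:8@95] asks=[-]
After op 6 [order #5] limit_sell(price=104, qty=9): fills=none; bids=[#2:1@103 #4:8@95] asks=[#5:9@104]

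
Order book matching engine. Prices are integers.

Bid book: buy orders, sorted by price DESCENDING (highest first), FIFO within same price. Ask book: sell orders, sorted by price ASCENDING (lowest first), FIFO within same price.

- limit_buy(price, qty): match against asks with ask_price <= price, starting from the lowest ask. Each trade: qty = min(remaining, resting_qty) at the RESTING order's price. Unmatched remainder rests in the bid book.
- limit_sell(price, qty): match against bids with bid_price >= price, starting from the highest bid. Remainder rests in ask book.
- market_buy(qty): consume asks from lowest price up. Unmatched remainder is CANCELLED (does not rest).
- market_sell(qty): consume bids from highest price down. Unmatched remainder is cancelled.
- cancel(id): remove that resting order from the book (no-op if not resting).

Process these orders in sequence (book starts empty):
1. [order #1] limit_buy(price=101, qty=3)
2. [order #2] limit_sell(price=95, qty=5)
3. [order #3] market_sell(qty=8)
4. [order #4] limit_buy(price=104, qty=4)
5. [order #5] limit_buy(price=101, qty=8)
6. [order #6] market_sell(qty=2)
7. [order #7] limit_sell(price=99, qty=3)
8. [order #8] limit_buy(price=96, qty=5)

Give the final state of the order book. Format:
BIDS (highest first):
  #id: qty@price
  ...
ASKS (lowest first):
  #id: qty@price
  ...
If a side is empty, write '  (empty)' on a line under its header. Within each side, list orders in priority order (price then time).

Answer: BIDS (highest first):
  #5: 5@101
  #8: 5@96
ASKS (lowest first):
  (empty)

Derivation:
After op 1 [order #1] limit_buy(price=101, qty=3): fills=none; bids=[#1:3@101] asks=[-]
After op 2 [order #2] limit_sell(price=95, qty=5): fills=#1x#2:3@101; bids=[-] asks=[#2:2@95]
After op 3 [order #3] market_sell(qty=8): fills=none; bids=[-] asks=[#2:2@95]
After op 4 [order #4] limit_buy(price=104, qty=4): fills=#4x#2:2@95; bids=[#4:2@104] asks=[-]
After op 5 [order #5] limit_buy(price=101, qty=8): fills=none; bids=[#4:2@104 #5:8@101] asks=[-]
After op 6 [order #6] market_sell(qty=2): fills=#4x#6:2@104; bids=[#5:8@101] asks=[-]
After op 7 [order #7] limit_sell(price=99, qty=3): fills=#5x#7:3@101; bids=[#5:5@101] asks=[-]
After op 8 [order #8] limit_buy(price=96, qty=5): fills=none; bids=[#5:5@101 #8:5@96] asks=[-]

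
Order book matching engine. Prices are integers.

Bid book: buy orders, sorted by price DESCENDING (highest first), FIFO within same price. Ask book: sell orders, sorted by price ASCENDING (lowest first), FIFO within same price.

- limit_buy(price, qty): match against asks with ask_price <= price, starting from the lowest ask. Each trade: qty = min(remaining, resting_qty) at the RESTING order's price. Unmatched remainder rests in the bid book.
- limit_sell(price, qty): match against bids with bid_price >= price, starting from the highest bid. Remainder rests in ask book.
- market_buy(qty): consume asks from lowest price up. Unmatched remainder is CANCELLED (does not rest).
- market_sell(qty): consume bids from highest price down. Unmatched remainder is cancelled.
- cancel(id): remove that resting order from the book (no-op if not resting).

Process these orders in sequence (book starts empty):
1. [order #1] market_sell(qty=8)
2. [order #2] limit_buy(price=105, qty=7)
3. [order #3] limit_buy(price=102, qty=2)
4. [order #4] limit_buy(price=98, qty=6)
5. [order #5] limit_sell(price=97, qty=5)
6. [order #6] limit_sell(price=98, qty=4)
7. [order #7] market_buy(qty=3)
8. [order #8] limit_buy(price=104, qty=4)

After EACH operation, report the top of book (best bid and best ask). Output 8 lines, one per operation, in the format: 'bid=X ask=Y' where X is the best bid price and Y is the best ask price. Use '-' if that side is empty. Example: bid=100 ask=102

After op 1 [order #1] market_sell(qty=8): fills=none; bids=[-] asks=[-]
After op 2 [order #2] limit_buy(price=105, qty=7): fills=none; bids=[#2:7@105] asks=[-]
After op 3 [order #3] limit_buy(price=102, qty=2): fills=none; bids=[#2:7@105 #3:2@102] asks=[-]
After op 4 [order #4] limit_buy(price=98, qty=6): fills=none; bids=[#2:7@105 #3:2@102 #4:6@98] asks=[-]
After op 5 [order #5] limit_sell(price=97, qty=5): fills=#2x#5:5@105; bids=[#2:2@105 #3:2@102 #4:6@98] asks=[-]
After op 6 [order #6] limit_sell(price=98, qty=4): fills=#2x#6:2@105 #3x#6:2@102; bids=[#4:6@98] asks=[-]
After op 7 [order #7] market_buy(qty=3): fills=none; bids=[#4:6@98] asks=[-]
After op 8 [order #8] limit_buy(price=104, qty=4): fills=none; bids=[#8:4@104 #4:6@98] asks=[-]

Answer: bid=- ask=-
bid=105 ask=-
bid=105 ask=-
bid=105 ask=-
bid=105 ask=-
bid=98 ask=-
bid=98 ask=-
bid=104 ask=-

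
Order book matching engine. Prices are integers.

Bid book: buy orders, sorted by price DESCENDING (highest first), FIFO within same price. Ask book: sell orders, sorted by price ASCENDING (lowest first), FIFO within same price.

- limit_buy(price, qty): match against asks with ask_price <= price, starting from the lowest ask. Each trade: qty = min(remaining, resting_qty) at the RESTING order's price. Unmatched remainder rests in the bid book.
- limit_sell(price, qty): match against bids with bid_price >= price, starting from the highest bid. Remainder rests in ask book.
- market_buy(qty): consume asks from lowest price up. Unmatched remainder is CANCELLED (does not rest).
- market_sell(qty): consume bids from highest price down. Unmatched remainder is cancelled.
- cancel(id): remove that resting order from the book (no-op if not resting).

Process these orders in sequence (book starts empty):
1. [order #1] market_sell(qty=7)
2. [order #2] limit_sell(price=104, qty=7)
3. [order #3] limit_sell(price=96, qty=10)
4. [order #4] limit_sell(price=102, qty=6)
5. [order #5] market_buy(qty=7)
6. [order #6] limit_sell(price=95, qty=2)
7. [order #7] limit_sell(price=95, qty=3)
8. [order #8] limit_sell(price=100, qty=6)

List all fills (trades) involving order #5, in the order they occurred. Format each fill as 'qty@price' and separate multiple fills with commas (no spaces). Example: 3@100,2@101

After op 1 [order #1] market_sell(qty=7): fills=none; bids=[-] asks=[-]
After op 2 [order #2] limit_sell(price=104, qty=7): fills=none; bids=[-] asks=[#2:7@104]
After op 3 [order #3] limit_sell(price=96, qty=10): fills=none; bids=[-] asks=[#3:10@96 #2:7@104]
After op 4 [order #4] limit_sell(price=102, qty=6): fills=none; bids=[-] asks=[#3:10@96 #4:6@102 #2:7@104]
After op 5 [order #5] market_buy(qty=7): fills=#5x#3:7@96; bids=[-] asks=[#3:3@96 #4:6@102 #2:7@104]
After op 6 [order #6] limit_sell(price=95, qty=2): fills=none; bids=[-] asks=[#6:2@95 #3:3@96 #4:6@102 #2:7@104]
After op 7 [order #7] limit_sell(price=95, qty=3): fills=none; bids=[-] asks=[#6:2@95 #7:3@95 #3:3@96 #4:6@102 #2:7@104]
After op 8 [order #8] limit_sell(price=100, qty=6): fills=none; bids=[-] asks=[#6:2@95 #7:3@95 #3:3@96 #8:6@100 #4:6@102 #2:7@104]

Answer: 7@96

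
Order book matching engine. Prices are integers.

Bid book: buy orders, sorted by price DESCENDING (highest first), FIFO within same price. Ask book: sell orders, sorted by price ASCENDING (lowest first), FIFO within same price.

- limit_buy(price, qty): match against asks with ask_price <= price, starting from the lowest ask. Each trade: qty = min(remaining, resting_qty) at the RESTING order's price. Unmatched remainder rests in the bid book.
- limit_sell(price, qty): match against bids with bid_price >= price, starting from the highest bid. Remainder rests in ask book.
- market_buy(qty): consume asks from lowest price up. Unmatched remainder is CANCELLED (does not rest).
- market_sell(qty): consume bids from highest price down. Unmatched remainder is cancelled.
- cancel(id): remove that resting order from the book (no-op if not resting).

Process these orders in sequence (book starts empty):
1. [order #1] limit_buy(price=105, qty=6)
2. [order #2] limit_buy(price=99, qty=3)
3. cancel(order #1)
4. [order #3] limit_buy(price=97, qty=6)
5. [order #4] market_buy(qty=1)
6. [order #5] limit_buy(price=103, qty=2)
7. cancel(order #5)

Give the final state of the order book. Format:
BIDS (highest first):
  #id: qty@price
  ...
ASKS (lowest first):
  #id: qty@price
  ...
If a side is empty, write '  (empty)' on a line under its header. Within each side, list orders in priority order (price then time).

After op 1 [order #1] limit_buy(price=105, qty=6): fills=none; bids=[#1:6@105] asks=[-]
After op 2 [order #2] limit_buy(price=99, qty=3): fills=none; bids=[#1:6@105 #2:3@99] asks=[-]
After op 3 cancel(order #1): fills=none; bids=[#2:3@99] asks=[-]
After op 4 [order #3] limit_buy(price=97, qty=6): fills=none; bids=[#2:3@99 #3:6@97] asks=[-]
After op 5 [order #4] market_buy(qty=1): fills=none; bids=[#2:3@99 #3:6@97] asks=[-]
After op 6 [order #5] limit_buy(price=103, qty=2): fills=none; bids=[#5:2@103 #2:3@99 #3:6@97] asks=[-]
After op 7 cancel(order #5): fills=none; bids=[#2:3@99 #3:6@97] asks=[-]

Answer: BIDS (highest first):
  #2: 3@99
  #3: 6@97
ASKS (lowest first):
  (empty)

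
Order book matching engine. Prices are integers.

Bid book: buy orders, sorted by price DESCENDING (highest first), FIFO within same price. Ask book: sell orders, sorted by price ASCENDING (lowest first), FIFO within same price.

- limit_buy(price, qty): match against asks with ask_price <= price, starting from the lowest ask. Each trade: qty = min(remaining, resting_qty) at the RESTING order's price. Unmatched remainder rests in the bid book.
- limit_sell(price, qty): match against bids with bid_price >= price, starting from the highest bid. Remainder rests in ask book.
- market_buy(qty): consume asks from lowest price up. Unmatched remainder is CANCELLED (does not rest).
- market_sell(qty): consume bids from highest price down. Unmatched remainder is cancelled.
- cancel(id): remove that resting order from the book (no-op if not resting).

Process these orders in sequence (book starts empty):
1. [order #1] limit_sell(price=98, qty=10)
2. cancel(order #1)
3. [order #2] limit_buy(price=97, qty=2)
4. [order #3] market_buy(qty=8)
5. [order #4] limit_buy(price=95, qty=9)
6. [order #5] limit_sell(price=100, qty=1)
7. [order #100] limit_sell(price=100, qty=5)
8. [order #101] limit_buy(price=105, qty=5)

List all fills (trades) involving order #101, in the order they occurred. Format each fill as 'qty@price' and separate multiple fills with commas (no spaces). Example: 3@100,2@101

After op 1 [order #1] limit_sell(price=98, qty=10): fills=none; bids=[-] asks=[#1:10@98]
After op 2 cancel(order #1): fills=none; bids=[-] asks=[-]
After op 3 [order #2] limit_buy(price=97, qty=2): fills=none; bids=[#2:2@97] asks=[-]
After op 4 [order #3] market_buy(qty=8): fills=none; bids=[#2:2@97] asks=[-]
After op 5 [order #4] limit_buy(price=95, qty=9): fills=none; bids=[#2:2@97 #4:9@95] asks=[-]
After op 6 [order #5] limit_sell(price=100, qty=1): fills=none; bids=[#2:2@97 #4:9@95] asks=[#5:1@100]
After op 7 [order #100] limit_sell(price=100, qty=5): fills=none; bids=[#2:2@97 #4:9@95] asks=[#5:1@100 #100:5@100]
After op 8 [order #101] limit_buy(price=105, qty=5): fills=#101x#5:1@100 #101x#100:4@100; bids=[#2:2@97 #4:9@95] asks=[#100:1@100]

Answer: 1@100,4@100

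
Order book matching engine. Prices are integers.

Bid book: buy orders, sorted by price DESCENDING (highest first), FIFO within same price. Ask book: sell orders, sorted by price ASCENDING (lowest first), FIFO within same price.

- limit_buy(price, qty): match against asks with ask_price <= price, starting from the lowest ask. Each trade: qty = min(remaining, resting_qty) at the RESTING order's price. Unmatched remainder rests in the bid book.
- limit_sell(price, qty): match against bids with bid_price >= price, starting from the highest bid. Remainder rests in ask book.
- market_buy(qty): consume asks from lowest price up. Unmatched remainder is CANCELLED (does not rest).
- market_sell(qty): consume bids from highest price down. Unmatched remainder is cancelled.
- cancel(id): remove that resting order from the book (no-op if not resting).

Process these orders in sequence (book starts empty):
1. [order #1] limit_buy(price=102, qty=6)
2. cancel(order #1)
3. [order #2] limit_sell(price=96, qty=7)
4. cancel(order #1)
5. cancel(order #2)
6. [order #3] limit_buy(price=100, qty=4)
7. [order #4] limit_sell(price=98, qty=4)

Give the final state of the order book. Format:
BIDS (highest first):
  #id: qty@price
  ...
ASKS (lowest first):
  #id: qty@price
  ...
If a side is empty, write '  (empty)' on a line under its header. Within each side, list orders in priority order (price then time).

After op 1 [order #1] limit_buy(price=102, qty=6): fills=none; bids=[#1:6@102] asks=[-]
After op 2 cancel(order #1): fills=none; bids=[-] asks=[-]
After op 3 [order #2] limit_sell(price=96, qty=7): fills=none; bids=[-] asks=[#2:7@96]
After op 4 cancel(order #1): fills=none; bids=[-] asks=[#2:7@96]
After op 5 cancel(order #2): fills=none; bids=[-] asks=[-]
After op 6 [order #3] limit_buy(price=100, qty=4): fills=none; bids=[#3:4@100] asks=[-]
After op 7 [order #4] limit_sell(price=98, qty=4): fills=#3x#4:4@100; bids=[-] asks=[-]

Answer: BIDS (highest first):
  (empty)
ASKS (lowest first):
  (empty)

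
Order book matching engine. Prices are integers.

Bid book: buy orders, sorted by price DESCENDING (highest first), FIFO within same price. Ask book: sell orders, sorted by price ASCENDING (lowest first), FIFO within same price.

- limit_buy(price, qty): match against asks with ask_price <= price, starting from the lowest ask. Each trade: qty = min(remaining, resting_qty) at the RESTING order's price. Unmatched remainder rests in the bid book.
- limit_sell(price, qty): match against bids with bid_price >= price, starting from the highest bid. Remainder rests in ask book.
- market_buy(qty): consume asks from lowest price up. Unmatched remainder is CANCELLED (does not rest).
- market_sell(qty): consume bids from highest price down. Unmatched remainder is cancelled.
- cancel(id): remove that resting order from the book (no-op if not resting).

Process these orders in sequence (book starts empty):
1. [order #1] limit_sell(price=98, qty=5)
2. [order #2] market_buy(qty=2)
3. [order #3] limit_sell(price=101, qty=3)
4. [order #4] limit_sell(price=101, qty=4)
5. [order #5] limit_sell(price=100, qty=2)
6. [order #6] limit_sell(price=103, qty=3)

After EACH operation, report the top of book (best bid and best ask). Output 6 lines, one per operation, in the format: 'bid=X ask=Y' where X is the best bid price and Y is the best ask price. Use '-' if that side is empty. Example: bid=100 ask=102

After op 1 [order #1] limit_sell(price=98, qty=5): fills=none; bids=[-] asks=[#1:5@98]
After op 2 [order #2] market_buy(qty=2): fills=#2x#1:2@98; bids=[-] asks=[#1:3@98]
After op 3 [order #3] limit_sell(price=101, qty=3): fills=none; bids=[-] asks=[#1:3@98 #3:3@101]
After op 4 [order #4] limit_sell(price=101, qty=4): fills=none; bids=[-] asks=[#1:3@98 #3:3@101 #4:4@101]
After op 5 [order #5] limit_sell(price=100, qty=2): fills=none; bids=[-] asks=[#1:3@98 #5:2@100 #3:3@101 #4:4@101]
After op 6 [order #6] limit_sell(price=103, qty=3): fills=none; bids=[-] asks=[#1:3@98 #5:2@100 #3:3@101 #4:4@101 #6:3@103]

Answer: bid=- ask=98
bid=- ask=98
bid=- ask=98
bid=- ask=98
bid=- ask=98
bid=- ask=98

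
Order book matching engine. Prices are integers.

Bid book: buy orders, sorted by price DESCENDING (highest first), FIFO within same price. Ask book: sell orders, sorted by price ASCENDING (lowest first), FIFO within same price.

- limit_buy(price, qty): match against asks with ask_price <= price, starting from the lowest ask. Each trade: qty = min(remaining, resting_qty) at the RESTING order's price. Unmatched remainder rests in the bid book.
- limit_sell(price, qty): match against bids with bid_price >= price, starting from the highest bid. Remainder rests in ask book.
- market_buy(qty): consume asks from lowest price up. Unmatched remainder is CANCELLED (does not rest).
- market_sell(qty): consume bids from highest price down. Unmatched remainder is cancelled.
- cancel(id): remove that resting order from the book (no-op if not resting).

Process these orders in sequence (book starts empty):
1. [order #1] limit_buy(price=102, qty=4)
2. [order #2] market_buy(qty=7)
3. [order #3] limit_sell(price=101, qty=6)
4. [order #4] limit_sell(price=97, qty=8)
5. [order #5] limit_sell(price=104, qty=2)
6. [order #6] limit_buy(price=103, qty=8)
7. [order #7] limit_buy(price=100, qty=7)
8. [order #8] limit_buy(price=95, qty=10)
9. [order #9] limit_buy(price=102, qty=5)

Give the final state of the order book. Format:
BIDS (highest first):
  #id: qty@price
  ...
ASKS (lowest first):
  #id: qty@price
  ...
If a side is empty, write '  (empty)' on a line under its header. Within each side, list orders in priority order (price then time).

After op 1 [order #1] limit_buy(price=102, qty=4): fills=none; bids=[#1:4@102] asks=[-]
After op 2 [order #2] market_buy(qty=7): fills=none; bids=[#1:4@102] asks=[-]
After op 3 [order #3] limit_sell(price=101, qty=6): fills=#1x#3:4@102; bids=[-] asks=[#3:2@101]
After op 4 [order #4] limit_sell(price=97, qty=8): fills=none; bids=[-] asks=[#4:8@97 #3:2@101]
After op 5 [order #5] limit_sell(price=104, qty=2): fills=none; bids=[-] asks=[#4:8@97 #3:2@101 #5:2@104]
After op 6 [order #6] limit_buy(price=103, qty=8): fills=#6x#4:8@97; bids=[-] asks=[#3:2@101 #5:2@104]
After op 7 [order #7] limit_buy(price=100, qty=7): fills=none; bids=[#7:7@100] asks=[#3:2@101 #5:2@104]
After op 8 [order #8] limit_buy(price=95, qty=10): fills=none; bids=[#7:7@100 #8:10@95] asks=[#3:2@101 #5:2@104]
After op 9 [order #9] limit_buy(price=102, qty=5): fills=#9x#3:2@101; bids=[#9:3@102 #7:7@100 #8:10@95] asks=[#5:2@104]

Answer: BIDS (highest first):
  #9: 3@102
  #7: 7@100
  #8: 10@95
ASKS (lowest first):
  #5: 2@104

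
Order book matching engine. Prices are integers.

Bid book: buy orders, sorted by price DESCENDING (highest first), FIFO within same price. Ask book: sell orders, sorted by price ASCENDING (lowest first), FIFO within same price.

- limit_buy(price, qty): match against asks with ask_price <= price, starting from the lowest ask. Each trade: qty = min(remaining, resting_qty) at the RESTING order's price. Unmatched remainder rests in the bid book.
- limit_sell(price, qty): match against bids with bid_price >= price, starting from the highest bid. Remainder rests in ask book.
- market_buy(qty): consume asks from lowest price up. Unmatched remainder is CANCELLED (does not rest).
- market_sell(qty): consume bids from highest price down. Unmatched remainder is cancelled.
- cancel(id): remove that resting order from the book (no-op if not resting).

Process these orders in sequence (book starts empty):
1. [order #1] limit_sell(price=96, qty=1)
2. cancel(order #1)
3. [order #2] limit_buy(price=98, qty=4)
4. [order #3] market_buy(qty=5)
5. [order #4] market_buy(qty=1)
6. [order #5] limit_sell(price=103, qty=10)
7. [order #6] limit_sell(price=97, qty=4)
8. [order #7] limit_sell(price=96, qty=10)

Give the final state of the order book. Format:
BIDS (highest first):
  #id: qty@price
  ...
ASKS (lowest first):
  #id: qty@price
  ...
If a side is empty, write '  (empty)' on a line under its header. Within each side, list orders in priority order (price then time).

Answer: BIDS (highest first):
  (empty)
ASKS (lowest first):
  #7: 10@96
  #5: 10@103

Derivation:
After op 1 [order #1] limit_sell(price=96, qty=1): fills=none; bids=[-] asks=[#1:1@96]
After op 2 cancel(order #1): fills=none; bids=[-] asks=[-]
After op 3 [order #2] limit_buy(price=98, qty=4): fills=none; bids=[#2:4@98] asks=[-]
After op 4 [order #3] market_buy(qty=5): fills=none; bids=[#2:4@98] asks=[-]
After op 5 [order #4] market_buy(qty=1): fills=none; bids=[#2:4@98] asks=[-]
After op 6 [order #5] limit_sell(price=103, qty=10): fills=none; bids=[#2:4@98] asks=[#5:10@103]
After op 7 [order #6] limit_sell(price=97, qty=4): fills=#2x#6:4@98; bids=[-] asks=[#5:10@103]
After op 8 [order #7] limit_sell(price=96, qty=10): fills=none; bids=[-] asks=[#7:10@96 #5:10@103]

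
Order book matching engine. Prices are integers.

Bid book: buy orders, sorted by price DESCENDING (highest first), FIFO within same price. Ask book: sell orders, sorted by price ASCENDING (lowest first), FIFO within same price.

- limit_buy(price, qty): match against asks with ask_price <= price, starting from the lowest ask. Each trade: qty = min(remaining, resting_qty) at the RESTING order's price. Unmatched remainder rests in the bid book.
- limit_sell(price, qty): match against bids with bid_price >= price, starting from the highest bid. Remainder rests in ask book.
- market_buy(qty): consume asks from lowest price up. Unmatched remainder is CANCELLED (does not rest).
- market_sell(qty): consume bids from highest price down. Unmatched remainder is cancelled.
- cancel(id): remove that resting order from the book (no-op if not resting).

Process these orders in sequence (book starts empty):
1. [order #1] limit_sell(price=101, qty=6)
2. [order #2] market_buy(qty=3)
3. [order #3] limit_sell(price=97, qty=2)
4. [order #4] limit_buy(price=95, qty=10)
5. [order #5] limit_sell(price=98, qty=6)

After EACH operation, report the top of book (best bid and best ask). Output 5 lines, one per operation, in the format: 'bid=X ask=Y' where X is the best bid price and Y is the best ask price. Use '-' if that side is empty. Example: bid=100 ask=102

After op 1 [order #1] limit_sell(price=101, qty=6): fills=none; bids=[-] asks=[#1:6@101]
After op 2 [order #2] market_buy(qty=3): fills=#2x#1:3@101; bids=[-] asks=[#1:3@101]
After op 3 [order #3] limit_sell(price=97, qty=2): fills=none; bids=[-] asks=[#3:2@97 #1:3@101]
After op 4 [order #4] limit_buy(price=95, qty=10): fills=none; bids=[#4:10@95] asks=[#3:2@97 #1:3@101]
After op 5 [order #5] limit_sell(price=98, qty=6): fills=none; bids=[#4:10@95] asks=[#3:2@97 #5:6@98 #1:3@101]

Answer: bid=- ask=101
bid=- ask=101
bid=- ask=97
bid=95 ask=97
bid=95 ask=97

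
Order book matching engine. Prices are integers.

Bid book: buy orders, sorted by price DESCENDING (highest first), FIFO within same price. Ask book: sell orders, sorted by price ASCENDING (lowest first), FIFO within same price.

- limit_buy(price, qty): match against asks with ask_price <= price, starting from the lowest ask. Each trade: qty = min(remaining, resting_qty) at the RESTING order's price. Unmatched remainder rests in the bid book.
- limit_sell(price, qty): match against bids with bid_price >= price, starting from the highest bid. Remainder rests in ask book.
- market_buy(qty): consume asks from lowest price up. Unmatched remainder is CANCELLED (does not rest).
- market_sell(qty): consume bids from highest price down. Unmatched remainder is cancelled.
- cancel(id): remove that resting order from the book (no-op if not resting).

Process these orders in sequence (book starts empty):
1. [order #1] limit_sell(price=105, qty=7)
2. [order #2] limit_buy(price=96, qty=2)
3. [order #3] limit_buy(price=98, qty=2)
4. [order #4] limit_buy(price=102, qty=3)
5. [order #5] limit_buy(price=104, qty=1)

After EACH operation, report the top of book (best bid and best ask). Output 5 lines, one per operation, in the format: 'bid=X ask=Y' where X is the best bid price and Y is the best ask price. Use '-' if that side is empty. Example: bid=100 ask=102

Answer: bid=- ask=105
bid=96 ask=105
bid=98 ask=105
bid=102 ask=105
bid=104 ask=105

Derivation:
After op 1 [order #1] limit_sell(price=105, qty=7): fills=none; bids=[-] asks=[#1:7@105]
After op 2 [order #2] limit_buy(price=96, qty=2): fills=none; bids=[#2:2@96] asks=[#1:7@105]
After op 3 [order #3] limit_buy(price=98, qty=2): fills=none; bids=[#3:2@98 #2:2@96] asks=[#1:7@105]
After op 4 [order #4] limit_buy(price=102, qty=3): fills=none; bids=[#4:3@102 #3:2@98 #2:2@96] asks=[#1:7@105]
After op 5 [order #5] limit_buy(price=104, qty=1): fills=none; bids=[#5:1@104 #4:3@102 #3:2@98 #2:2@96] asks=[#1:7@105]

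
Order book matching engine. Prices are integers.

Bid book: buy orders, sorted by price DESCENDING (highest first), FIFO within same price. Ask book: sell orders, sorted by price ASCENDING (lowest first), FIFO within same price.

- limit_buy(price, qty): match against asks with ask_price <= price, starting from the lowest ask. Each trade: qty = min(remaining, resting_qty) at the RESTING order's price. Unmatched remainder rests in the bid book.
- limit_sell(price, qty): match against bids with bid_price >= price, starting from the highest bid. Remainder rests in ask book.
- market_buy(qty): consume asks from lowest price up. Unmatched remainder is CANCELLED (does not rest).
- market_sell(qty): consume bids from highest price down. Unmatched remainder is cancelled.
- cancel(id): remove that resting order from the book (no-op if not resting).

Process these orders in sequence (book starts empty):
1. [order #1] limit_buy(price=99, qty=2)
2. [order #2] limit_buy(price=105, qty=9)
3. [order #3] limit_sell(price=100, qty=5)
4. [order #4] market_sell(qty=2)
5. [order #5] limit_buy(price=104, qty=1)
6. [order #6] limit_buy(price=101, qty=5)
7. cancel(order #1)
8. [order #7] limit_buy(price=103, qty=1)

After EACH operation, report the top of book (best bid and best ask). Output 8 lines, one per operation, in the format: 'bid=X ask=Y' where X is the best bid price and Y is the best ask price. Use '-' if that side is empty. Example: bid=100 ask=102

After op 1 [order #1] limit_buy(price=99, qty=2): fills=none; bids=[#1:2@99] asks=[-]
After op 2 [order #2] limit_buy(price=105, qty=9): fills=none; bids=[#2:9@105 #1:2@99] asks=[-]
After op 3 [order #3] limit_sell(price=100, qty=5): fills=#2x#3:5@105; bids=[#2:4@105 #1:2@99] asks=[-]
After op 4 [order #4] market_sell(qty=2): fills=#2x#4:2@105; bids=[#2:2@105 #1:2@99] asks=[-]
After op 5 [order #5] limit_buy(price=104, qty=1): fills=none; bids=[#2:2@105 #5:1@104 #1:2@99] asks=[-]
After op 6 [order #6] limit_buy(price=101, qty=5): fills=none; bids=[#2:2@105 #5:1@104 #6:5@101 #1:2@99] asks=[-]
After op 7 cancel(order #1): fills=none; bids=[#2:2@105 #5:1@104 #6:5@101] asks=[-]
After op 8 [order #7] limit_buy(price=103, qty=1): fills=none; bids=[#2:2@105 #5:1@104 #7:1@103 #6:5@101] asks=[-]

Answer: bid=99 ask=-
bid=105 ask=-
bid=105 ask=-
bid=105 ask=-
bid=105 ask=-
bid=105 ask=-
bid=105 ask=-
bid=105 ask=-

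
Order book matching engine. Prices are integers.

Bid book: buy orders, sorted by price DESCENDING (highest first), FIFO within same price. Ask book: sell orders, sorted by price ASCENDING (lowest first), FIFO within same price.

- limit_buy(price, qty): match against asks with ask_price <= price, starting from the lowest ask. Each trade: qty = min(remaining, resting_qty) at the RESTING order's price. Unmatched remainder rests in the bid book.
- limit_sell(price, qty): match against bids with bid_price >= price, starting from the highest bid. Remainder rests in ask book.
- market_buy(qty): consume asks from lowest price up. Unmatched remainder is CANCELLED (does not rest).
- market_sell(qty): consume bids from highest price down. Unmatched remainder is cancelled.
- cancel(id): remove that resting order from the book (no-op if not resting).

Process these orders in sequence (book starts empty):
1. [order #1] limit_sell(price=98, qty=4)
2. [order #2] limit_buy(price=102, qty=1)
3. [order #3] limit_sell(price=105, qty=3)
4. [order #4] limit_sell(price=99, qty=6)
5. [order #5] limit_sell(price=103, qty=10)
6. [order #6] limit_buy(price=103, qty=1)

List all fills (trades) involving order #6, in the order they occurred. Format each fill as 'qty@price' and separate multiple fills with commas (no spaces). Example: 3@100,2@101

Answer: 1@98

Derivation:
After op 1 [order #1] limit_sell(price=98, qty=4): fills=none; bids=[-] asks=[#1:4@98]
After op 2 [order #2] limit_buy(price=102, qty=1): fills=#2x#1:1@98; bids=[-] asks=[#1:3@98]
After op 3 [order #3] limit_sell(price=105, qty=3): fills=none; bids=[-] asks=[#1:3@98 #3:3@105]
After op 4 [order #4] limit_sell(price=99, qty=6): fills=none; bids=[-] asks=[#1:3@98 #4:6@99 #3:3@105]
After op 5 [order #5] limit_sell(price=103, qty=10): fills=none; bids=[-] asks=[#1:3@98 #4:6@99 #5:10@103 #3:3@105]
After op 6 [order #6] limit_buy(price=103, qty=1): fills=#6x#1:1@98; bids=[-] asks=[#1:2@98 #4:6@99 #5:10@103 #3:3@105]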